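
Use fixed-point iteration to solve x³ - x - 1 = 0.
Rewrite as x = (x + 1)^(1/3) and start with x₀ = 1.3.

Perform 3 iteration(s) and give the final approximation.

Equation: x³ - x - 1 = 0
Fixed-point form: x = (x + 1)^(1/3)
x₀ = 1.3

x_1 = g(1.300000) = 1.320006
x_2 = g(1.320006) = 1.323822
x_3 = g(1.323822) = 1.324548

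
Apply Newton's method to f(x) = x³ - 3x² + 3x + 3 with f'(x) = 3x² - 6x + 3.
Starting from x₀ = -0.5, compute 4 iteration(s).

f(x) = x³ - 3x² + 3x + 3
f'(x) = 3x² - 6x + 3
x₀ = -0.5

Newton-Raphson formula: x_{n+1} = x_n - f(x_n)/f'(x_n)

Iteration 1:
  f(-0.500000) = 0.625000
  f'(-0.500000) = 6.750000
  x_1 = -0.500000 - 0.625000/6.750000 = -0.592593
Iteration 2:
  f(-0.592593) = -0.039374
  f'(-0.592593) = 7.609053
  x_2 = -0.592593 - (-0.039374)/7.609053 = -0.587418
Iteration 3:
  f(-0.587418) = -0.000128
  f'(-0.587418) = 7.559687
  x_3 = -0.587418 - (-0.000128)/7.559687 = -0.587401
Iteration 4:
  f(-0.587401) = 0.000000
  f'(-0.587401) = 7.559526
  x_4 = -0.587401 - 0.000000/7.559526 = -0.587401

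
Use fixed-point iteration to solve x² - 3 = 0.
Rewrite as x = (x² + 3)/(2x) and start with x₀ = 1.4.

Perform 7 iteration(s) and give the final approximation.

Equation: x² - 3 = 0
Fixed-point form: x = (x² + 3)/(2x)
x₀ = 1.4

x_1 = g(1.400000) = 1.771429
x_2 = g(1.771429) = 1.732488
x_3 = g(1.732488) = 1.732051
x_4 = g(1.732051) = 1.732051
x_5 = g(1.732051) = 1.732051
x_6 = g(1.732051) = 1.732051
x_7 = g(1.732051) = 1.732051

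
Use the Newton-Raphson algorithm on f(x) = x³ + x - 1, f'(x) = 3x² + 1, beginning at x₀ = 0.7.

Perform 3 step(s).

f(x) = x³ + x - 1
f'(x) = 3x² + 1
x₀ = 0.7

Newton-Raphson formula: x_{n+1} = x_n - f(x_n)/f'(x_n)

Iteration 1:
  f(0.700000) = 0.043000
  f'(0.700000) = 2.470000
  x_1 = 0.700000 - 0.043000/2.470000 = 0.682591
Iteration 2:
  f(0.682591) = 0.000631
  f'(0.682591) = 2.397792
  x_2 = 0.682591 - 0.000631/2.397792 = 0.682328
Iteration 3:
  f(0.682328) = 0.000000
  f'(0.682328) = 2.396714
  x_3 = 0.682328 - 0.000000/2.396714 = 0.682328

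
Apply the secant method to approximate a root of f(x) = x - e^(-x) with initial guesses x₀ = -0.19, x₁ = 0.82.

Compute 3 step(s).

f(x) = x - e^(-x)
x₀ = -0.19, x₁ = 0.82

Secant formula: x_{n+1} = x_n - f(x_n)(x_n - x_{n-1})/(f(x_n) - f(x_{n-1}))

Iteration 1:
  f(-0.190000) = -1.399250
  f(0.820000) = 0.379568
  x_2 = 0.820000 - 0.379568×(0.820000 - (-0.190000))/(0.379568 - (-1.399250))
       = 0.604484
Iteration 2:
  f(0.820000) = 0.379568
  f(0.604484) = 0.058127
  x_3 = 0.604484 - 0.058127×(0.604484 - 0.820000)/(0.058127 - 0.379568)
       = 0.565511
Iteration 3:
  f(0.604484) = 0.058127
  f(0.565511) = -0.002559
  x_4 = 0.565511 - (-0.002559)×(0.565511 - 0.604484)/(-0.002559 - 0.058127)
       = 0.567154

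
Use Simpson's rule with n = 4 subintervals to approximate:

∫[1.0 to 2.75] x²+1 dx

f(x) = x²+1
a = 1.0, b = 2.75, n = 4
h = (b - a)/n = 0.437500

Simpson's rule: (h/3)[f(x₀) + 4f(x₁) + 2f(x₂) + ... + f(xₙ)]

x_0 = 1.0000, f(x_0) = 2.000000, coefficient = 1
x_1 = 1.4375, f(x_1) = 3.066406, coefficient = 4
x_2 = 1.8750, f(x_2) = 4.515625, coefficient = 2
x_3 = 2.3125, f(x_3) = 6.347656, coefficient = 4
x_4 = 2.7500, f(x_4) = 8.562500, coefficient = 1

I ≈ (0.437500/3) × 57.250000 = 8.348958
Exact value: 8.348958
Error: 0.000000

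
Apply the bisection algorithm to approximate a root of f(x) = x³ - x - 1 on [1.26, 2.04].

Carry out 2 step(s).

f(x) = x³ - x - 1
Initial interval: [1.26, 2.04]

Iteration 1:
  c_1 = (1.260000 + 2.040000)/2 = 1.650000
  f(c_1) = f(1.650000) = 1.842125
  f(a) × f(c) < 0, new interval: [1.260000, 1.650000]
Iteration 2:
  c_2 = (1.260000 + 1.650000)/2 = 1.455000
  f(c_2) = f(1.455000) = 0.625271
  f(a) × f(c) < 0, new interval: [1.260000, 1.455000]

After 2 iteration(s), the approximation is c_2 = 1.455000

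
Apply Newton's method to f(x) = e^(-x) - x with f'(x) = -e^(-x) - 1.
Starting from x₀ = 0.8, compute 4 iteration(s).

f(x) = e^(-x) - x
f'(x) = -e^(-x) - 1
x₀ = 0.8

Newton-Raphson formula: x_{n+1} = x_n - f(x_n)/f'(x_n)

Iteration 1:
  f(0.800000) = -0.350671
  f'(0.800000) = -1.449329
  x_1 = 0.800000 - (-0.350671)/(-1.449329) = 0.558046
Iteration 2:
  f(0.558046) = 0.014280
  f'(0.558046) = -1.572326
  x_2 = 0.558046 - 0.014280/(-1.572326) = 0.567128
Iteration 3:
  f(0.567128) = 0.000024
  f'(0.567128) = -1.567152
  x_3 = 0.567128 - 0.000024/(-1.567152) = 0.567143
Iteration 4:
  f(0.567143) = 0.000000
  f'(0.567143) = -1.567143
  x_4 = 0.567143 - 0.000000/(-1.567143) = 0.567143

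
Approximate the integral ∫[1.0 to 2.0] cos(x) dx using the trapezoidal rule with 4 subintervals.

f(x) = cos(x)
a = 1.0, b = 2.0, n = 4
h = (b - a)/n = 0.250000

Trapezoidal rule: (h/2)[f(x₀) + 2f(x₁) + 2f(x₂) + ... + f(xₙ)]

x_0 = 1.0000, f(x_0) = 0.540302, coefficient = 1
x_1 = 1.2500, f(x_1) = 0.315322, coefficient = 2
x_2 = 1.5000, f(x_2) = 0.070737, coefficient = 2
x_3 = 1.7500, f(x_3) = -0.178246, coefficient = 2
x_4 = 2.0000, f(x_4) = -0.416147, coefficient = 1

I ≈ (0.250000/2) × 0.539782 = 0.067473
Exact value: 0.067826
Error: 0.000354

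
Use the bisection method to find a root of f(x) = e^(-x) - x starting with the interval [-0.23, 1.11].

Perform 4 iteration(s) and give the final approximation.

f(x) = e^(-x) - x
Initial interval: [-0.23, 1.11]

Iteration 1:
  c_1 = (-0.230000 + 1.110000)/2 = 0.440000
  f(c_1) = f(0.440000) = 0.204036
  f(a) × f(c) ≥ 0, new interval: [0.440000, 1.110000]
Iteration 2:
  c_2 = (0.440000 + 1.110000)/2 = 0.775000
  f(c_2) = f(0.775000) = -0.314296
  f(a) × f(c) < 0, new interval: [0.440000, 0.775000]
Iteration 3:
  c_3 = (0.440000 + 0.775000)/2 = 0.607500
  f(c_3) = f(0.607500) = -0.062789
  f(a) × f(c) < 0, new interval: [0.440000, 0.607500]
Iteration 4:
  c_4 = (0.440000 + 0.607500)/2 = 0.523750
  f(c_4) = f(0.523750) = 0.068545
  f(a) × f(c) ≥ 0, new interval: [0.523750, 0.607500]

After 4 iteration(s), the approximation is c_4 = 0.523750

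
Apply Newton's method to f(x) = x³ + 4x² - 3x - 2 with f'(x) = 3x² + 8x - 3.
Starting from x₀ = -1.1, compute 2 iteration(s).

f(x) = x³ + 4x² - 3x - 2
f'(x) = 3x² + 8x - 3
x₀ = -1.1

Newton-Raphson formula: x_{n+1} = x_n - f(x_n)/f'(x_n)

Iteration 1:
  f(-1.100000) = 4.809000
  f'(-1.100000) = -8.170000
  x_1 = -1.100000 - 4.809000/(-8.170000) = -0.511383
Iteration 2:
  f(-0.511383) = 0.446467
  f'(-0.511383) = -6.306527
  x_2 = -0.511383 - 0.446467/(-6.306527) = -0.440589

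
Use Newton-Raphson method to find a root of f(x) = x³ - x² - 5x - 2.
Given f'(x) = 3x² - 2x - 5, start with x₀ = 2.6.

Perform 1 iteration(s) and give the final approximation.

f(x) = x³ - x² - 5x - 2
f'(x) = 3x² - 2x - 5
x₀ = 2.6

Newton-Raphson formula: x_{n+1} = x_n - f(x_n)/f'(x_n)

Iteration 1:
  f(2.600000) = -4.184000
  f'(2.600000) = 10.080000
  x_1 = 2.600000 - (-4.184000)/10.080000 = 3.015079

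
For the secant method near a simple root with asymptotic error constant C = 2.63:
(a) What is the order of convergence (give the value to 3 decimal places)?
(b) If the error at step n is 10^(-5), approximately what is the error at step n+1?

(a) Secant method has superlinear convergence with order φ = (1+√5)/2 ≈ 1.618.
    This means |e_{n+1}| ≈ C|e_n|^1.618.

(b) With |e_n| = 10^(-5) and C = 2.63:
    |e_{n+1}| ≈ 2.63 × (10^(-5))^1.618 = 2.63 × 10^(-8.09)

(a) ≈ 1.618 (golden ratio); (b) |e_{n+1}| ≈ 2.137e-08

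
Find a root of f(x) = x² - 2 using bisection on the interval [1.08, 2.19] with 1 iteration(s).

f(x) = x² - 2
Initial interval: [1.08, 2.19]

Iteration 1:
  c_1 = (1.080000 + 2.190000)/2 = 1.635000
  f(c_1) = f(1.635000) = 0.673225
  f(a) × f(c) < 0, new interval: [1.080000, 1.635000]

After 1 iteration(s), the approximation is c_1 = 1.635000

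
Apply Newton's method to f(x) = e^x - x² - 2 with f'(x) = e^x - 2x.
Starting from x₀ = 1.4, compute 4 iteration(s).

f(x) = e^x - x² - 2
f'(x) = e^x - 2x
x₀ = 1.4

Newton-Raphson formula: x_{n+1} = x_n - f(x_n)/f'(x_n)

Iteration 1:
  f(1.400000) = 0.095200
  f'(1.400000) = 1.255200
  x_1 = 1.400000 - 0.095200/1.255200 = 1.324156
Iteration 2:
  f(1.324156) = 0.005622
  f'(1.324156) = 1.110699
  x_2 = 1.324156 - 0.005622/1.110699 = 1.319094
Iteration 3:
  f(1.319094) = 0.000022
  f'(1.319094) = 1.101843
  x_3 = 1.319094 - 0.000022/1.101843 = 1.319074
Iteration 4:
  f(1.319074) = 0.000000
  f'(1.319074) = 1.101808
  x_4 = 1.319074 - 0.000000/1.101808 = 1.319074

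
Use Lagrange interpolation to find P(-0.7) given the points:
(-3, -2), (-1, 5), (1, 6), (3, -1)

Lagrange interpolation formula:
P(x) = Σ yᵢ × Lᵢ(x)
where Lᵢ(x) = Π_{j≠i} (x - xⱼ)/(xᵢ - xⱼ)

L_0(-0.7) = (-0.7 - (-1))/(-3 - (-1)) × (-0.7 - 1)/(-3 - 1) × (-0.7 - 3)/(-3 - 3) = -0.039313
L_1(-0.7) = (-0.7 - (-3))/(-1 - (-3)) × (-0.7 - 1)/(-1 - 1) × (-0.7 - 3)/(-1 - 3) = 0.904187
L_2(-0.7) = (-0.7 - (-3))/(1 - (-3)) × (-0.7 - (-1))/(1 - (-1)) × (-0.7 - 3)/(1 - 3) = 0.159563
L_3(-0.7) = (-0.7 - (-3))/(3 - (-3)) × (-0.7 - (-1))/(3 - (-1)) × (-0.7 - 1)/(3 - 1) = -0.024438

P(-0.7) = (-2)×L_0(-0.7) + 5×L_1(-0.7) + 6×L_2(-0.7) + (-1)×L_3(-0.7)
P(-0.7) = 5.581375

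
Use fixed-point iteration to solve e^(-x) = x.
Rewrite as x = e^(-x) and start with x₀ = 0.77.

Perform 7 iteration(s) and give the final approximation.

Equation: e^(-x) = x
Fixed-point form: x = e^(-x)
x₀ = 0.77

x_1 = g(0.770000) = 0.463013
x_2 = g(0.463013) = 0.629384
x_3 = g(0.629384) = 0.532920
x_4 = g(0.532920) = 0.586889
x_5 = g(0.586889) = 0.556055
x_6 = g(0.556055) = 0.573467
x_7 = g(0.573467) = 0.563568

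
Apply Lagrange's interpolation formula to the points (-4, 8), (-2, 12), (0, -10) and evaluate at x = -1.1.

Lagrange interpolation formula:
P(x) = Σ yᵢ × Lᵢ(x)
where Lᵢ(x) = Π_{j≠i} (x - xⱼ)/(xᵢ - xⱼ)

L_0(-1.1) = (-1.1 - (-2))/(-4 - (-2)) × (-1.1 - 0)/(-4 - 0) = -0.123750
L_1(-1.1) = (-1.1 - (-4))/(-2 - (-4)) × (-1.1 - 0)/(-2 - 0) = 0.797500
L_2(-1.1) = (-1.1 - (-4))/(0 - (-4)) × (-1.1 - (-2))/(0 - (-2)) = 0.326250

P(-1.1) = 8×L_0(-1.1) + 12×L_1(-1.1) + (-10)×L_2(-1.1)
P(-1.1) = 5.317500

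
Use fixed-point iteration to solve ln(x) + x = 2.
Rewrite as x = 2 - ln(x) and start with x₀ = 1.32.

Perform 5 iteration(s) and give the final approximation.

Equation: ln(x) + x = 2
Fixed-point form: x = 2 - ln(x)
x₀ = 1.32

x_1 = g(1.320000) = 1.722368
x_2 = g(1.722368) = 1.456300
x_3 = g(1.456300) = 1.624101
x_4 = g(1.624101) = 1.515045
x_5 = g(1.515045) = 1.584555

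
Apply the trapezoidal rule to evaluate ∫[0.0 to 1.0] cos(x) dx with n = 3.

f(x) = cos(x)
a = 0.0, b = 1.0, n = 3
h = (b - a)/n = 0.333333

Trapezoidal rule: (h/2)[f(x₀) + 2f(x₁) + 2f(x₂) + ... + f(xₙ)]

x_0 = 0.0000, f(x_0) = 1.000000, coefficient = 1
x_1 = 0.3333, f(x_1) = 0.944957, coefficient = 2
x_2 = 0.6667, f(x_2) = 0.785887, coefficient = 2
x_3 = 1.0000, f(x_3) = 0.540302, coefficient = 1

I ≈ (0.333333/2) × 5.001991 = 0.833665
Exact value: 0.841471
Error: 0.007806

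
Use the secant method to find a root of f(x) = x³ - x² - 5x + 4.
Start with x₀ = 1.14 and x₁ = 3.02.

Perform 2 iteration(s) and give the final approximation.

f(x) = x³ - x² - 5x + 4
x₀ = 1.14, x₁ = 3.02

Secant formula: x_{n+1} = x_n - f(x_n)(x_n - x_{n-1})/(f(x_n) - f(x_{n-1}))

Iteration 1:
  f(1.140000) = -1.518056
  f(3.020000) = 7.323208
  x_2 = 3.020000 - 7.323208×(3.020000 - 1.140000)/(7.323208 - (-1.518056))
       = 1.462798
Iteration 2:
  f(3.020000) = 7.323208
  f(1.462798) = -2.323706
  x_3 = 1.462798 - (-2.323706)×(1.462798 - 3.020000)/(-2.323706 - 7.323208)
       = 1.837890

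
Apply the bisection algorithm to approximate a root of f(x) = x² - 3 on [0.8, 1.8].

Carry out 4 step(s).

f(x) = x² - 3
Initial interval: [0.8, 1.8]

Iteration 1:
  c_1 = (0.800000 + 1.800000)/2 = 1.300000
  f(c_1) = f(1.300000) = -1.310000
  f(a) × f(c) ≥ 0, new interval: [1.300000, 1.800000]
Iteration 2:
  c_2 = (1.300000 + 1.800000)/2 = 1.550000
  f(c_2) = f(1.550000) = -0.597500
  f(a) × f(c) ≥ 0, new interval: [1.550000, 1.800000]
Iteration 3:
  c_3 = (1.550000 + 1.800000)/2 = 1.675000
  f(c_3) = f(1.675000) = -0.194375
  f(a) × f(c) ≥ 0, new interval: [1.675000, 1.800000]
Iteration 4:
  c_4 = (1.675000 + 1.800000)/2 = 1.737500
  f(c_4) = f(1.737500) = 0.018906
  f(a) × f(c) < 0, new interval: [1.675000, 1.737500]

After 4 iteration(s), the approximation is c_4 = 1.737500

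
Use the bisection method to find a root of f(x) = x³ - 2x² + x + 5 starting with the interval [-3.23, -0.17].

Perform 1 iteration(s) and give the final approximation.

f(x) = x³ - 2x² + x + 5
Initial interval: [-3.23, -0.17]

Iteration 1:
  c_1 = (-3.230000 + (-0.170000))/2 = -1.700000
  f(c_1) = f(-1.700000) = -7.393000
  f(a) × f(c) ≥ 0, new interval: [-1.700000, -0.170000]

After 1 iteration(s), the approximation is c_1 = -1.700000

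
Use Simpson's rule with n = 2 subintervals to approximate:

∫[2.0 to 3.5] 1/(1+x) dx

f(x) = 1/(1+x)
a = 2.0, b = 3.5, n = 2
h = (b - a)/n = 0.750000

Simpson's rule: (h/3)[f(x₀) + 4f(x₁) + 2f(x₂) + ... + f(xₙ)]

x_0 = 2.0000, f(x_0) = 0.333333, coefficient = 1
x_1 = 2.7500, f(x_1) = 0.266667, coefficient = 4
x_2 = 3.5000, f(x_2) = 0.222222, coefficient = 1

I ≈ (0.750000/3) × 1.622222 = 0.405556
Exact value: 0.405465
Error: 0.000090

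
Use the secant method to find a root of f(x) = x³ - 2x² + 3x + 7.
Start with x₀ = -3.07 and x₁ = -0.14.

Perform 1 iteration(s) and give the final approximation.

f(x) = x³ - 2x² + 3x + 7
x₀ = -3.07, x₁ = -0.14

Secant formula: x_{n+1} = x_n - f(x_n)(x_n - x_{n-1})/(f(x_n) - f(x_{n-1}))

Iteration 1:
  f(-3.070000) = -49.994243
  f(-0.140000) = 6.538056
  x_2 = -0.140000 - 6.538056×(-0.140000 - (-3.070000))/(6.538056 - (-49.994243))
       = -0.478859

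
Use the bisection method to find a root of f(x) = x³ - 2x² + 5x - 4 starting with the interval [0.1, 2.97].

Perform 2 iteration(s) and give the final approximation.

f(x) = x³ - 2x² + 5x - 4
Initial interval: [0.1, 2.97]

Iteration 1:
  c_1 = (0.100000 + 2.970000)/2 = 1.535000
  f(c_1) = f(1.535000) = 2.579355
  f(a) × f(c) < 0, new interval: [0.100000, 1.535000]
Iteration 2:
  c_2 = (0.100000 + 1.535000)/2 = 0.817500
  f(c_2) = f(0.817500) = -0.702772
  f(a) × f(c) ≥ 0, new interval: [0.817500, 1.535000]

After 2 iteration(s), the approximation is c_2 = 0.817500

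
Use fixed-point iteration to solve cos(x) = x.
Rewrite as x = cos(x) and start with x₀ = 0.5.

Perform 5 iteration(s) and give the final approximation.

Equation: cos(x) = x
Fixed-point form: x = cos(x)
x₀ = 0.5

x_1 = g(0.500000) = 0.877583
x_2 = g(0.877583) = 0.639012
x_3 = g(0.639012) = 0.802685
x_4 = g(0.802685) = 0.694778
x_5 = g(0.694778) = 0.768196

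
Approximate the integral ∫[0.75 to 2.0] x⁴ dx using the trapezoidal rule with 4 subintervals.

f(x) = x⁴
a = 0.75, b = 2.0, n = 4
h = (b - a)/n = 0.312500

Trapezoidal rule: (h/2)[f(x₀) + 2f(x₁) + 2f(x₂) + ... + f(xₙ)]

x_0 = 0.7500, f(x_0) = 0.316406, coefficient = 1
x_1 = 1.0625, f(x_1) = 1.274429, coefficient = 2
x_2 = 1.3750, f(x_2) = 3.574463, coefficient = 2
x_3 = 1.6875, f(x_3) = 8.109146, coefficient = 2
x_4 = 2.0000, f(x_4) = 16.000000, coefficient = 1

I ≈ (0.312500/2) × 42.232483 = 6.598825
Exact value: 6.352539
Error: 0.246286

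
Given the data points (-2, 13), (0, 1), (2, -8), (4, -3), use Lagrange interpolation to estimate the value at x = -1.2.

Lagrange interpolation formula:
P(x) = Σ yᵢ × Lᵢ(x)
where Lᵢ(x) = Π_{j≠i} (x - xⱼ)/(xᵢ - xⱼ)

L_0(-1.2) = (-1.2 - 0)/(-2 - 0) × (-1.2 - 2)/(-2 - 2) × (-1.2 - 4)/(-2 - 4) = 0.416000
L_1(-1.2) = (-1.2 - (-2))/(0 - (-2)) × (-1.2 - 2)/(0 - 2) × (-1.2 - 4)/(0 - 4) = 0.832000
L_2(-1.2) = (-1.2 - (-2))/(2 - (-2)) × (-1.2 - 0)/(2 - 0) × (-1.2 - 4)/(2 - 4) = -0.312000
L_3(-1.2) = (-1.2 - (-2))/(4 - (-2)) × (-1.2 - 0)/(4 - 0) × (-1.2 - 2)/(4 - 2) = 0.064000

P(-1.2) = 13×L_0(-1.2) + 1×L_1(-1.2) + (-8)×L_2(-1.2) + (-3)×L_3(-1.2)
P(-1.2) = 8.544000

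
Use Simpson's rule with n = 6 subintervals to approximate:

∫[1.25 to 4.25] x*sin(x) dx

f(x) = x*sin(x)
a = 1.25, b = 4.25, n = 6
h = (b - a)/n = 0.500000

Simpson's rule: (h/3)[f(x₀) + 4f(x₁) + 2f(x₂) + ... + f(xₙ)]

x_0 = 1.2500, f(x_0) = 1.186231, coefficient = 1
x_1 = 1.7500, f(x_1) = 1.721975, coefficient = 4
x_2 = 2.2500, f(x_2) = 1.750665, coefficient = 2
x_3 = 2.7500, f(x_3) = 1.049568, coefficient = 4
x_4 = 3.2500, f(x_4) = -0.351634, coefficient = 2
x_5 = 3.7500, f(x_5) = -2.143355, coefficient = 4
x_6 = 4.2500, f(x_6) = -3.803705, coefficient = 1

I ≈ (0.500000/3) × 2.693340 = 0.448890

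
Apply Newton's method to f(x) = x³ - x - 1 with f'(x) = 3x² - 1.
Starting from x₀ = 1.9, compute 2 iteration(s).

f(x) = x³ - x - 1
f'(x) = 3x² - 1
x₀ = 1.9

Newton-Raphson formula: x_{n+1} = x_n - f(x_n)/f'(x_n)

Iteration 1:
  f(1.900000) = 3.959000
  f'(1.900000) = 9.830000
  x_1 = 1.900000 - 3.959000/9.830000 = 1.497253
Iteration 2:
  f(1.497253) = 0.859240
  f'(1.497253) = 5.725302
  x_2 = 1.497253 - 0.859240/5.725302 = 1.347176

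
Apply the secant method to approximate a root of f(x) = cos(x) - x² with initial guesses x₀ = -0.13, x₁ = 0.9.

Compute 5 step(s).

f(x) = cos(x) - x²
x₀ = -0.13, x₁ = 0.9

Secant formula: x_{n+1} = x_n - f(x_n)(x_n - x_{n-1})/(f(x_n) - f(x_{n-1}))

Iteration 1:
  f(-0.130000) = 0.974662
  f(0.900000) = -0.188390
  x_2 = 0.900000 - (-0.188390)×(0.900000 - (-0.130000))/(-0.188390 - 0.974662)
       = 0.733162
Iteration 2:
  f(0.900000) = -0.188390
  f(0.733162) = 0.205536
  x_3 = 0.733162 - 0.205536×(0.733162 - 0.900000)/(0.205536 - (-0.188390))
       = 0.820212
Iteration 3:
  f(0.733162) = 0.205536
  f(0.820212) = 0.009319
  x_4 = 0.820212 - 0.009319×(0.820212 - 0.733162)/(0.009319 - 0.205536)
       = 0.824346
Iteration 4:
  f(0.820212) = 0.009319
  f(0.824346) = -0.000509
  x_5 = 0.824346 - (-0.000509)×(0.824346 - 0.820212)/(-0.000509 - 0.009319)
       = 0.824132
Iteration 5:
  f(0.824346) = -0.000509
  f(0.824132) = 0.000001
  x_6 = 0.824132 - 0.000001×(0.824132 - 0.824346)/(0.000001 - (-0.000509))
       = 0.824132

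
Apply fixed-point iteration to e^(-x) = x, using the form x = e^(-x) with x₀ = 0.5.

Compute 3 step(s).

Equation: e^(-x) = x
Fixed-point form: x = e^(-x)
x₀ = 0.5

x_1 = g(0.500000) = 0.606531
x_2 = g(0.606531) = 0.545239
x_3 = g(0.545239) = 0.579703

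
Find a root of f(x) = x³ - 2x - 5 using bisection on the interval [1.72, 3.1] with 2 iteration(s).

f(x) = x³ - 2x - 5
Initial interval: [1.72, 3.1]

Iteration 1:
  c_1 = (1.720000 + 3.100000)/2 = 2.410000
  f(c_1) = f(2.410000) = 4.177521
  f(a) × f(c) < 0, new interval: [1.720000, 2.410000]
Iteration 2:
  c_2 = (1.720000 + 2.410000)/2 = 2.065000
  f(c_2) = f(2.065000) = -0.324375
  f(a) × f(c) ≥ 0, new interval: [2.065000, 2.410000]

After 2 iteration(s), the approximation is c_2 = 2.065000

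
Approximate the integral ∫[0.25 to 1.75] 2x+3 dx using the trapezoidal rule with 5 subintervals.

f(x) = 2x+3
a = 0.25, b = 1.75, n = 5
h = (b - a)/n = 0.300000

Trapezoidal rule: (h/2)[f(x₀) + 2f(x₁) + 2f(x₂) + ... + f(xₙ)]

x_0 = 0.2500, f(x_0) = 3.500000, coefficient = 1
x_1 = 0.5500, f(x_1) = 4.100000, coefficient = 2
x_2 = 0.8500, f(x_2) = 4.700000, coefficient = 2
x_3 = 1.1500, f(x_3) = 5.300000, coefficient = 2
x_4 = 1.4500, f(x_4) = 5.900000, coefficient = 2
x_5 = 1.7500, f(x_5) = 6.500000, coefficient = 1

I ≈ (0.300000/2) × 50.000000 = 7.500000
Exact value: 7.500000
Error: 0.000000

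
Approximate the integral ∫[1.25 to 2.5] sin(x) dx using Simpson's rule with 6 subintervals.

f(x) = sin(x)
a = 1.25, b = 2.5, n = 6
h = (b - a)/n = 0.208333

Simpson's rule: (h/3)[f(x₀) + 4f(x₁) + 2f(x₂) + ... + f(xₙ)]

x_0 = 1.2500, f(x_0) = 0.948985, coefficient = 1
x_1 = 1.4583, f(x_1) = 0.993683, coefficient = 4
x_2 = 1.6667, f(x_2) = 0.995408, coefficient = 2
x_3 = 1.8750, f(x_3) = 0.954086, coefficient = 4
x_4 = 2.0833, f(x_4) = 0.871503, coefficient = 2
x_5 = 2.2917, f(x_5) = 0.751232, coefficient = 4
x_6 = 2.5000, f(x_6) = 0.598472, coefficient = 1

I ≈ (0.208333/3) × 16.077279 = 1.116478
Exact value: 1.116466
Error: 0.000012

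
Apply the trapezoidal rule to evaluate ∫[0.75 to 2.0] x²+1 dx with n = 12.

f(x) = x²+1
a = 0.75, b = 2.0, n = 12
h = (b - a)/n = 0.104167

Trapezoidal rule: (h/2)[f(x₀) + 2f(x₁) + 2f(x₂) + ... + f(xₙ)]

x_0 = 0.7500, f(x_0) = 1.562500, coefficient = 1
x_1 = 0.8542, f(x_1) = 1.729601, coefficient = 2
x_2 = 0.9583, f(x_2) = 1.918403, coefficient = 2
x_3 = 1.0625, f(x_3) = 2.128906, coefficient = 2
x_4 = 1.1667, f(x_4) = 2.361111, coefficient = 2
x_5 = 1.2708, f(x_5) = 2.615017, coefficient = 2
x_6 = 1.3750, f(x_6) = 2.890625, coefficient = 2
x_7 = 1.4792, f(x_7) = 3.187934, coefficient = 2
x_8 = 1.5833, f(x_8) = 3.506944, coefficient = 2
x_9 = 1.6875, f(x_9) = 3.847656, coefficient = 2
x_10 = 1.7917, f(x_10) = 4.210069, coefficient = 2
x_11 = 1.8958, f(x_11) = 4.594184, coefficient = 2
x_12 = 2.0000, f(x_12) = 5.000000, coefficient = 1

I ≈ (0.104167/2) × 72.543403 = 3.778302
Exact value: 3.776042
Error: 0.002261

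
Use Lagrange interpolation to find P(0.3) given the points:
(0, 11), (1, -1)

Lagrange interpolation formula:
P(x) = Σ yᵢ × Lᵢ(x)
where Lᵢ(x) = Π_{j≠i} (x - xⱼ)/(xᵢ - xⱼ)

L_0(0.3) = (0.3 - 1)/(0 - 1) = 0.700000
L_1(0.3) = (0.3 - 0)/(1 - 0) = 0.300000

P(0.3) = 11×L_0(0.3) + (-1)×L_1(0.3)
P(0.3) = 7.400000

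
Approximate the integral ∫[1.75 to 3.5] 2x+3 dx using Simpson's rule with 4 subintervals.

f(x) = 2x+3
a = 1.75, b = 3.5, n = 4
h = (b - a)/n = 0.437500

Simpson's rule: (h/3)[f(x₀) + 4f(x₁) + 2f(x₂) + ... + f(xₙ)]

x_0 = 1.7500, f(x_0) = 6.500000, coefficient = 1
x_1 = 2.1875, f(x_1) = 7.375000, coefficient = 4
x_2 = 2.6250, f(x_2) = 8.250000, coefficient = 2
x_3 = 3.0625, f(x_3) = 9.125000, coefficient = 4
x_4 = 3.5000, f(x_4) = 10.000000, coefficient = 1

I ≈ (0.437500/3) × 99.000000 = 14.437500
Exact value: 14.437500
Error: 0.000000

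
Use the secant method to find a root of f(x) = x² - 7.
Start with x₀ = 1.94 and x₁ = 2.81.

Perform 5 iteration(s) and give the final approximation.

f(x) = x² - 7
x₀ = 1.94, x₁ = 2.81

Secant formula: x_{n+1} = x_n - f(x_n)(x_n - x_{n-1})/(f(x_n) - f(x_{n-1}))

Iteration 1:
  f(1.940000) = -3.236400
  f(2.810000) = 0.896100
  x_2 = 2.810000 - 0.896100×(2.810000 - 1.940000)/(0.896100 - (-3.236400))
       = 2.621347
Iteration 2:
  f(2.810000) = 0.896100
  f(2.621347) = -0.128538
  x_3 = 2.621347 - (-0.128538)×(2.621347 - 2.810000)/(-0.128538 - 0.896100)
       = 2.645013
Iteration 3:
  f(2.621347) = -0.128538
  f(2.645013) = -0.003905
  x_4 = 2.645013 - (-0.003905)×(2.645013 - 2.621347)/(-0.003905 - (-0.128538))
       = 2.645755
Iteration 4:
  f(2.645013) = -0.003905
  f(2.645755) = 0.000018
  x_5 = 2.645755 - 0.000018×(2.645755 - 2.645013)/(0.000018 - (-0.003905))
       = 2.645751
Iteration 5:
  f(2.645755) = 0.000018
  f(2.645751) = 0.000000
  x_6 = 2.645751 - 0.000000×(2.645751 - 2.645755)/(0.000000 - 0.000018)
       = 2.645751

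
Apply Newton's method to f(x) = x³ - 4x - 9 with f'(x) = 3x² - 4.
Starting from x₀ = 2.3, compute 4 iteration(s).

f(x) = x³ - 4x - 9
f'(x) = 3x² - 4
x₀ = 2.3

Newton-Raphson formula: x_{n+1} = x_n - f(x_n)/f'(x_n)

Iteration 1:
  f(2.300000) = -6.033000
  f'(2.300000) = 11.870000
  x_1 = 2.300000 - (-6.033000)/11.870000 = 2.808256
Iteration 2:
  f(2.808256) = 1.913732
  f'(2.808256) = 19.658907
  x_2 = 2.808256 - 1.913732/19.658907 = 2.710909
Iteration 3:
  f(2.710909) = 0.078914
  f'(2.710909) = 18.047087
  x_3 = 2.710909 - 0.078914/18.047087 = 2.706537
Iteration 4:
  f(2.706537) = 0.000155
  f'(2.706537) = 17.976021
  x_4 = 2.706537 - 0.000155/17.976021 = 2.706528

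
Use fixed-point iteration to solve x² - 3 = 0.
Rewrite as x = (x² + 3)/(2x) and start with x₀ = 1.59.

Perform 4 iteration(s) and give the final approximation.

Equation: x² - 3 = 0
Fixed-point form: x = (x² + 3)/(2x)
x₀ = 1.59

x_1 = g(1.590000) = 1.738396
x_2 = g(1.738396) = 1.732062
x_3 = g(1.732062) = 1.732051
x_4 = g(1.732051) = 1.732051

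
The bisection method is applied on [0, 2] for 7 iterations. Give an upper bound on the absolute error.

Bisection error bound: |error| ≤ (b-a)/2^n
|error| ≤ (2 - 0)/2^7 = 2/2^7
|error| ≤ 0.0156250000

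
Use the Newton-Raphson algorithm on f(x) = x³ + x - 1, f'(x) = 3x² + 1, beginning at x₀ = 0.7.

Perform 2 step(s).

f(x) = x³ + x - 1
f'(x) = 3x² + 1
x₀ = 0.7

Newton-Raphson formula: x_{n+1} = x_n - f(x_n)/f'(x_n)

Iteration 1:
  f(0.700000) = 0.043000
  f'(0.700000) = 2.470000
  x_1 = 0.700000 - 0.043000/2.470000 = 0.682591
Iteration 2:
  f(0.682591) = 0.000631
  f'(0.682591) = 2.397792
  x_2 = 0.682591 - 0.000631/2.397792 = 0.682328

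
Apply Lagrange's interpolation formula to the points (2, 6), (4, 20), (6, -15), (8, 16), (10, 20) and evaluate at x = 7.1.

Lagrange interpolation formula:
P(x) = Σ yᵢ × Lᵢ(x)
where Lᵢ(x) = Π_{j≠i} (x - xⱼ)/(xᵢ - xⱼ)

L_0(7.1) = (7.1 - 4)/(2 - 4) × (7.1 - 6)/(2 - 6) × (7.1 - 8)/(2 - 8) × (7.1 - 10)/(2 - 10) = 0.023177
L_1(7.1) = (7.1 - 2)/(4 - 2) × (7.1 - 6)/(4 - 6) × (7.1 - 8)/(4 - 8) × (7.1 - 10)/(4 - 10) = -0.152522
L_2(7.1) = (7.1 - 2)/(6 - 2) × (7.1 - 4)/(6 - 4) × (7.1 - 8)/(6 - 8) × (7.1 - 10)/(6 - 10) = 0.644752
L_3(7.1) = (7.1 - 2)/(8 - 2) × (7.1 - 4)/(8 - 4) × (7.1 - 6)/(8 - 6) × (7.1 - 10)/(8 - 10) = 0.525353
L_4(7.1) = (7.1 - 2)/(10 - 2) × (7.1 - 4)/(10 - 4) × (7.1 - 6)/(10 - 6) × (7.1 - 8)/(10 - 8) = -0.040760

P(7.1) = 6×L_0(7.1) + 20×L_1(7.1) + (-15)×L_2(7.1) + 16×L_3(7.1) + 20×L_4(7.1)
P(7.1) = -4.992200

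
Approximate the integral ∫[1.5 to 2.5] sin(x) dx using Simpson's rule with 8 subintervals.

f(x) = sin(x)
a = 1.5, b = 2.5, n = 8
h = (b - a)/n = 0.125000

Simpson's rule: (h/3)[f(x₀) + 4f(x₁) + 2f(x₂) + ... + f(xₙ)]

x_0 = 1.5000, f(x_0) = 0.997495, coefficient = 1
x_1 = 1.6250, f(x_1) = 0.998531, coefficient = 4
x_2 = 1.7500, f(x_2) = 0.983986, coefficient = 2
x_3 = 1.8750, f(x_3) = 0.954086, coefficient = 4
x_4 = 2.0000, f(x_4) = 0.909297, coefficient = 2
x_5 = 2.1250, f(x_5) = 0.850320, coefficient = 4
x_6 = 2.2500, f(x_6) = 0.778073, coefficient = 2
x_7 = 2.3750, f(x_7) = 0.693685, coefficient = 4
x_8 = 2.5000, f(x_8) = 0.598472, coefficient = 1

I ≈ (0.125000/3) × 20.925168 = 0.871882
Exact value: 0.871881
Error: 0.000001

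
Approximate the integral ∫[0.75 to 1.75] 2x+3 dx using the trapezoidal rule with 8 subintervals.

f(x) = 2x+3
a = 0.75, b = 1.75, n = 8
h = (b - a)/n = 0.125000

Trapezoidal rule: (h/2)[f(x₀) + 2f(x₁) + 2f(x₂) + ... + f(xₙ)]

x_0 = 0.7500, f(x_0) = 4.500000, coefficient = 1
x_1 = 0.8750, f(x_1) = 4.750000, coefficient = 2
x_2 = 1.0000, f(x_2) = 5.000000, coefficient = 2
x_3 = 1.1250, f(x_3) = 5.250000, coefficient = 2
x_4 = 1.2500, f(x_4) = 5.500000, coefficient = 2
x_5 = 1.3750, f(x_5) = 5.750000, coefficient = 2
x_6 = 1.5000, f(x_6) = 6.000000, coefficient = 2
x_7 = 1.6250, f(x_7) = 6.250000, coefficient = 2
x_8 = 1.7500, f(x_8) = 6.500000, coefficient = 1

I ≈ (0.125000/2) × 88.000000 = 5.500000
Exact value: 5.500000
Error: 0.000000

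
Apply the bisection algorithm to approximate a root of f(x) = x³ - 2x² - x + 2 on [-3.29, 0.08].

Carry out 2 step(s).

f(x) = x³ - 2x² - x + 2
Initial interval: [-3.29, 0.08]

Iteration 1:
  c_1 = (-3.290000 + 0.080000)/2 = -1.605000
  f(c_1) = f(-1.605000) = -5.681570
  f(a) × f(c) ≥ 0, new interval: [-1.605000, 0.080000]
Iteration 2:
  c_2 = (-1.605000 + 0.080000)/2 = -0.762500
  f(c_2) = f(-0.762500) = 1.156365
  f(a) × f(c) < 0, new interval: [-1.605000, -0.762500]

After 2 iteration(s), the approximation is c_2 = -0.762500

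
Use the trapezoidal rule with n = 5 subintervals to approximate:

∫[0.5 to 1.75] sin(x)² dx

f(x) = sin(x)²
a = 0.5, b = 1.75, n = 5
h = (b - a)/n = 0.250000

Trapezoidal rule: (h/2)[f(x₀) + 2f(x₁) + 2f(x₂) + ... + f(xₙ)]

x_0 = 0.5000, f(x_0) = 0.229849, coefficient = 1
x_1 = 0.7500, f(x_1) = 0.464631, coefficient = 2
x_2 = 1.0000, f(x_2) = 0.708073, coefficient = 2
x_3 = 1.2500, f(x_3) = 0.900572, coefficient = 2
x_4 = 1.5000, f(x_4) = 0.994996, coefficient = 2
x_5 = 1.7500, f(x_5) = 0.968228, coefficient = 1

I ≈ (0.250000/2) × 7.334623 = 0.916828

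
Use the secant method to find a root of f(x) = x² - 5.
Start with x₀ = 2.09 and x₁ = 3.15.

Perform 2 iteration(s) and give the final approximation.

f(x) = x² - 5
x₀ = 2.09, x₁ = 3.15

Secant formula: x_{n+1} = x_n - f(x_n)(x_n - x_{n-1})/(f(x_n) - f(x_{n-1}))

Iteration 1:
  f(2.090000) = -0.631900
  f(3.150000) = 4.922500
  x_2 = 3.150000 - 4.922500×(3.150000 - 2.090000)/(4.922500 - (-0.631900))
       = 2.210592
Iteration 2:
  f(3.150000) = 4.922500
  f(2.210592) = -0.113285
  x_3 = 2.210592 - (-0.113285)×(2.210592 - 3.150000)/(-0.113285 - 4.922500)
       = 2.231724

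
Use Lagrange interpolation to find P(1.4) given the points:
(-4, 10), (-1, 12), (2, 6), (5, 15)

Lagrange interpolation formula:
P(x) = Σ yᵢ × Lᵢ(x)
where Lᵢ(x) = Π_{j≠i} (x - xⱼ)/(xᵢ - xⱼ)

L_0(1.4) = (1.4 - (-1))/(-4 - (-1)) × (1.4 - 2)/(-4 - 2) × (1.4 - 5)/(-4 - 5) = -0.032000
L_1(1.4) = (1.4 - (-4))/(-1 - (-4)) × (1.4 - 2)/(-1 - 2) × (1.4 - 5)/(-1 - 5) = 0.216000
L_2(1.4) = (1.4 - (-4))/(2 - (-4)) × (1.4 - (-1))/(2 - (-1)) × (1.4 - 5)/(2 - 5) = 0.864000
L_3(1.4) = (1.4 - (-4))/(5 - (-4)) × (1.4 - (-1))/(5 - (-1)) × (1.4 - 2)/(5 - 2) = -0.048000

P(1.4) = 10×L_0(1.4) + 12×L_1(1.4) + 6×L_2(1.4) + 15×L_3(1.4)
P(1.4) = 6.736000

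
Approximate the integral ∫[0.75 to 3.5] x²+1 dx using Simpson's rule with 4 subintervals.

f(x) = x²+1
a = 0.75, b = 3.5, n = 4
h = (b - a)/n = 0.687500

Simpson's rule: (h/3)[f(x₀) + 4f(x₁) + 2f(x₂) + ... + f(xₙ)]

x_0 = 0.7500, f(x_0) = 1.562500, coefficient = 1
x_1 = 1.4375, f(x_1) = 3.066406, coefficient = 4
x_2 = 2.1250, f(x_2) = 5.515625, coefficient = 2
x_3 = 2.8125, f(x_3) = 8.910156, coefficient = 4
x_4 = 3.5000, f(x_4) = 13.250000, coefficient = 1

I ≈ (0.687500/3) × 73.750000 = 16.901042
Exact value: 16.901042
Error: 0.000000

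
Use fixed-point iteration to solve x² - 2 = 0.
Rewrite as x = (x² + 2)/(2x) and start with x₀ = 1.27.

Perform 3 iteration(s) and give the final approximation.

Equation: x² - 2 = 0
Fixed-point form: x = (x² + 2)/(2x)
x₀ = 1.27

x_1 = g(1.270000) = 1.422402
x_2 = g(1.422402) = 1.414237
x_3 = g(1.414237) = 1.414214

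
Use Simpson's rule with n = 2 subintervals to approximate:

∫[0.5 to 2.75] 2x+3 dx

f(x) = 2x+3
a = 0.5, b = 2.75, n = 2
h = (b - a)/n = 1.125000

Simpson's rule: (h/3)[f(x₀) + 4f(x₁) + 2f(x₂) + ... + f(xₙ)]

x_0 = 0.5000, f(x_0) = 4.000000, coefficient = 1
x_1 = 1.6250, f(x_1) = 6.250000, coefficient = 4
x_2 = 2.7500, f(x_2) = 8.500000, coefficient = 1

I ≈ (1.125000/3) × 37.500000 = 14.062500
Exact value: 14.062500
Error: 0.000000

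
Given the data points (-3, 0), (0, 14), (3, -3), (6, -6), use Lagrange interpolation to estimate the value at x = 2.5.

Lagrange interpolation formula:
P(x) = Σ yᵢ × Lᵢ(x)
where Lᵢ(x) = Π_{j≠i} (x - xⱼ)/(xᵢ - xⱼ)

L_0(2.5) = (2.5 - 0)/(-3 - 0) × (2.5 - 3)/(-3 - 3) × (2.5 - 6)/(-3 - 6) = -0.027006
L_1(2.5) = (2.5 - (-3))/(0 - (-3)) × (2.5 - 3)/(0 - 3) × (2.5 - 6)/(0 - 6) = 0.178241
L_2(2.5) = (2.5 - (-3))/(3 - (-3)) × (2.5 - 0)/(3 - 0) × (2.5 - 6)/(3 - 6) = 0.891204
L_3(2.5) = (2.5 - (-3))/(6 - (-3)) × (2.5 - 0)/(6 - 0) × (2.5 - 3)/(6 - 3) = -0.042438

P(2.5) = 0×L_0(2.5) + 14×L_1(2.5) + (-3)×L_2(2.5) + (-6)×L_3(2.5)
P(2.5) = 0.076389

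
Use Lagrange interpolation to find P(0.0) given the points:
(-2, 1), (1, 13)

Lagrange interpolation formula:
P(x) = Σ yᵢ × Lᵢ(x)
where Lᵢ(x) = Π_{j≠i} (x - xⱼ)/(xᵢ - xⱼ)

L_0(0.0) = (0.0 - 1)/(-2 - 1) = 0.333333
L_1(0.0) = (0.0 - (-2))/(1 - (-2)) = 0.666667

P(0.0) = 1×L_0(0.0) + 13×L_1(0.0)
P(0.0) = 9.000000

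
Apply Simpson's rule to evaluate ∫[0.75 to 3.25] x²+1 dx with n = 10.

f(x) = x²+1
a = 0.75, b = 3.25, n = 10
h = (b - a)/n = 0.250000

Simpson's rule: (h/3)[f(x₀) + 4f(x₁) + 2f(x₂) + ... + f(xₙ)]

x_0 = 0.7500, f(x_0) = 1.562500, coefficient = 1
x_1 = 1.0000, f(x_1) = 2.000000, coefficient = 4
x_2 = 1.2500, f(x_2) = 2.562500, coefficient = 2
x_3 = 1.5000, f(x_3) = 3.250000, coefficient = 4
x_4 = 1.7500, f(x_4) = 4.062500, coefficient = 2
x_5 = 2.0000, f(x_5) = 5.000000, coefficient = 4
x_6 = 2.2500, f(x_6) = 6.062500, coefficient = 2
x_7 = 2.5000, f(x_7) = 7.250000, coefficient = 4
x_8 = 2.7500, f(x_8) = 8.562500, coefficient = 2
x_9 = 3.0000, f(x_9) = 10.000000, coefficient = 4
x_10 = 3.2500, f(x_10) = 11.562500, coefficient = 1

I ≈ (0.250000/3) × 165.625000 = 13.802083
Exact value: 13.802083
Error: 0.000000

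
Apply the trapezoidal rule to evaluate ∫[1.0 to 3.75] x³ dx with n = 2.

f(x) = x³
a = 1.0, b = 3.75, n = 2
h = (b - a)/n = 1.375000

Trapezoidal rule: (h/2)[f(x₀) + 2f(x₁) + 2f(x₂) + ... + f(xₙ)]

x_0 = 1.0000, f(x_0) = 1.000000, coefficient = 1
x_1 = 2.3750, f(x_1) = 13.396484, coefficient = 2
x_2 = 3.7500, f(x_2) = 52.734375, coefficient = 1

I ≈ (1.375000/2) × 80.527344 = 55.362549
Exact value: 49.188477
Error: 6.174072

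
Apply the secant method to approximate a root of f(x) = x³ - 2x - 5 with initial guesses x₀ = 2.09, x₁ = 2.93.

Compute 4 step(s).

f(x) = x³ - 2x - 5
x₀ = 2.09, x₁ = 2.93

Secant formula: x_{n+1} = x_n - f(x_n)(x_n - x_{n-1})/(f(x_n) - f(x_{n-1}))

Iteration 1:
  f(2.090000) = -0.050671
  f(2.930000) = 14.293757
  x_2 = 2.930000 - 14.293757×(2.930000 - 2.090000)/(14.293757 - (-0.050671))
       = 2.092967
Iteration 2:
  f(2.930000) = 14.293757
  f(2.092967) = -0.017666
  x_3 = 2.092967 - (-0.017666)×(2.092967 - 2.930000)/(-0.017666 - 14.293757)
       = 2.094001
Iteration 3:
  f(2.092967) = -0.017666
  f(2.094001) = -0.006148
  x_4 = 2.094001 - (-0.006148)×(2.094001 - 2.092967)/(-0.006148 - (-0.017666))
       = 2.094552
Iteration 4:
  f(2.094001) = -0.006148
  f(2.094552) = 0.000005
  x_5 = 2.094552 - 0.000005×(2.094552 - 2.094001)/(0.000005 - (-0.006148))
       = 2.094551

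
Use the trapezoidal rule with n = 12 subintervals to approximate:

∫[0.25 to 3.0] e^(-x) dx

f(x) = e^(-x)
a = 0.25, b = 3.0, n = 12
h = (b - a)/n = 0.229167

Trapezoidal rule: (h/2)[f(x₀) + 2f(x₁) + 2f(x₂) + ... + f(xₙ)]

x_0 = 0.2500, f(x_0) = 0.778801, coefficient = 1
x_1 = 0.4792, f(x_1) = 0.619299, coefficient = 2
x_2 = 0.7083, f(x_2) = 0.492464, coefficient = 2
x_3 = 0.9375, f(x_3) = 0.391606, coefficient = 2
x_4 = 1.1667, f(x_4) = 0.311403, coefficient = 2
x_5 = 1.3958, f(x_5) = 0.247627, coefficient = 2
x_6 = 1.6250, f(x_6) = 0.196912, coefficient = 2
x_7 = 1.8542, f(x_7) = 0.156583, coefficient = 2
x_8 = 2.0833, f(x_8) = 0.124514, coefficient = 2
x_9 = 2.3125, f(x_9) = 0.099013, coefficient = 2
x_10 = 2.5417, f(x_10) = 0.078735, coefficient = 2
x_11 = 2.7708, f(x_11) = 0.062610, coefficient = 2
x_12 = 3.0000, f(x_12) = 0.049787, coefficient = 1

I ≈ (0.229167/2) × 6.390121 = 0.732201
Exact value: 0.729014
Error: 0.003188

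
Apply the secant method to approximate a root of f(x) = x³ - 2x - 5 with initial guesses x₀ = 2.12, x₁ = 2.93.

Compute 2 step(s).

f(x) = x³ - 2x - 5
x₀ = 2.12, x₁ = 2.93

Secant formula: x_{n+1} = x_n - f(x_n)(x_n - x_{n-1})/(f(x_n) - f(x_{n-1}))

Iteration 1:
  f(2.120000) = 0.288128
  f(2.930000) = 14.293757
  x_2 = 2.930000 - 14.293757×(2.930000 - 2.120000)/(14.293757 - 0.288128)
       = 2.103336
Iteration 2:
  f(2.930000) = 14.293757
  f(2.103336) = 0.098538
  x_3 = 2.103336 - 0.098538×(2.103336 - 2.930000)/(0.098538 - 14.293757)
       = 2.097598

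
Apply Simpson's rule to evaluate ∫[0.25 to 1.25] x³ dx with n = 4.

f(x) = x³
a = 0.25, b = 1.25, n = 4
h = (b - a)/n = 0.250000

Simpson's rule: (h/3)[f(x₀) + 4f(x₁) + 2f(x₂) + ... + f(xₙ)]

x_0 = 0.2500, f(x_0) = 0.015625, coefficient = 1
x_1 = 0.5000, f(x_1) = 0.125000, coefficient = 4
x_2 = 0.7500, f(x_2) = 0.421875, coefficient = 2
x_3 = 1.0000, f(x_3) = 1.000000, coefficient = 4
x_4 = 1.2500, f(x_4) = 1.953125, coefficient = 1

I ≈ (0.250000/3) × 7.312500 = 0.609375
Exact value: 0.609375
Error: 0.000000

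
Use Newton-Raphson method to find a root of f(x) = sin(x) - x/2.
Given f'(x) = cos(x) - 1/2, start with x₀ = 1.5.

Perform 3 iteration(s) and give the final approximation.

f(x) = sin(x) - x/2
f'(x) = cos(x) - 1/2
x₀ = 1.5

Newton-Raphson formula: x_{n+1} = x_n - f(x_n)/f'(x_n)

Iteration 1:
  f(1.500000) = 0.247495
  f'(1.500000) = -0.429263
  x_1 = 1.500000 - 0.247495/(-0.429263) = 2.076558
Iteration 2:
  f(2.076558) = -0.163473
  f'(2.076558) = -0.984474
  x_2 = 2.076558 - (-0.163473)/(-0.984474) = 1.910507
Iteration 3:
  f(1.910507) = -0.012402
  f'(1.910507) = -0.833214
  x_3 = 1.910507 - (-0.012402)/(-0.833214) = 1.895622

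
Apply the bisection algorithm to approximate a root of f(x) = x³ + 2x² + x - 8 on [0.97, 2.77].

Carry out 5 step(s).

f(x) = x³ + 2x² + x - 8
Initial interval: [0.97, 2.77]

Iteration 1:
  c_1 = (0.970000 + 2.770000)/2 = 1.870000
  f(c_1) = f(1.870000) = 7.403003
  f(a) × f(c) < 0, new interval: [0.970000, 1.870000]
Iteration 2:
  c_2 = (0.970000 + 1.870000)/2 = 1.420000
  f(c_2) = f(1.420000) = 0.316088
  f(a) × f(c) < 0, new interval: [0.970000, 1.420000]
Iteration 3:
  c_3 = (0.970000 + 1.420000)/2 = 1.195000
  f(c_3) = f(1.195000) = -2.242460
  f(a) × f(c) ≥ 0, new interval: [1.195000, 1.420000]
Iteration 4:
  c_4 = (1.195000 + 1.420000)/2 = 1.307500
  f(c_4) = f(1.307500) = -1.038143
  f(a) × f(c) ≥ 0, new interval: [1.307500, 1.420000]
Iteration 5:
  c_5 = (1.307500 + 1.420000)/2 = 1.363750
  f(c_5) = f(1.363750) = -0.380300
  f(a) × f(c) ≥ 0, new interval: [1.363750, 1.420000]

After 5 iteration(s), the approximation is c_5 = 1.363750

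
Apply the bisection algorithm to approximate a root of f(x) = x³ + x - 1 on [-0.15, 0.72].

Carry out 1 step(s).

f(x) = x³ + x - 1
Initial interval: [-0.15, 0.72]

Iteration 1:
  c_1 = (-0.150000 + 0.720000)/2 = 0.285000
  f(c_1) = f(0.285000) = -0.691851
  f(a) × f(c) ≥ 0, new interval: [0.285000, 0.720000]

After 1 iteration(s), the approximation is c_1 = 0.285000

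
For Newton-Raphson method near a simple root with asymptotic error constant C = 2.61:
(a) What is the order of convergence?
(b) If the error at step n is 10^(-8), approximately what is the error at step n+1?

(a) Newton-Raphson has quadratic (order 2) convergence near simple roots.
    This means |e_{n+1}| ≈ C|e_n|².

(b) With |e_n| = 10^(-8) and C = 2.61:
    |e_{n+1}| ≈ 2.61 × (10^(-8))² = 2.61 × 10^(-16)

(a) 2 (quadratic); (b) |e_{n+1}| ≈ 2.610e-16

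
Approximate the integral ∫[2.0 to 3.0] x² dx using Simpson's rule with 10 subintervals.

f(x) = x²
a = 2.0, b = 3.0, n = 10
h = (b - a)/n = 0.100000

Simpson's rule: (h/3)[f(x₀) + 4f(x₁) + 2f(x₂) + ... + f(xₙ)]

x_0 = 2.0000, f(x_0) = 4.000000, coefficient = 1
x_1 = 2.1000, f(x_1) = 4.410000, coefficient = 4
x_2 = 2.2000, f(x_2) = 4.840000, coefficient = 2
x_3 = 2.3000, f(x_3) = 5.290000, coefficient = 4
x_4 = 2.4000, f(x_4) = 5.760000, coefficient = 2
x_5 = 2.5000, f(x_5) = 6.250000, coefficient = 4
x_6 = 2.6000, f(x_6) = 6.760000, coefficient = 2
x_7 = 2.7000, f(x_7) = 7.290000, coefficient = 4
x_8 = 2.8000, f(x_8) = 7.840000, coefficient = 2
x_9 = 2.9000, f(x_9) = 8.410000, coefficient = 4
x_10 = 3.0000, f(x_10) = 9.000000, coefficient = 1

I ≈ (0.100000/3) × 190.000000 = 6.333333
Exact value: 6.333333
Error: 0.000000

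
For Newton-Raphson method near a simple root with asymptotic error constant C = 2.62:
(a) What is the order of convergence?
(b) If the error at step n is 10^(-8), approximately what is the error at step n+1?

(a) Newton-Raphson has quadratic (order 2) convergence near simple roots.
    This means |e_{n+1}| ≈ C|e_n|².

(b) With |e_n| = 10^(-8) and C = 2.62:
    |e_{n+1}| ≈ 2.62 × (10^(-8))² = 2.62 × 10^(-16)

(a) 2 (quadratic); (b) |e_{n+1}| ≈ 2.620e-16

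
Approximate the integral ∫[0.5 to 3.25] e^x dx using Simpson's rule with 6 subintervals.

f(x) = e^x
a = 0.5, b = 3.25, n = 6
h = (b - a)/n = 0.458333

Simpson's rule: (h/3)[f(x₀) + 4f(x₁) + 2f(x₂) + ... + f(xₙ)]

x_0 = 0.5000, f(x_0) = 1.648721, coefficient = 1
x_1 = 0.9583, f(x_1) = 2.607347, coefficient = 4
x_2 = 1.4167, f(x_2) = 4.123353, coefficient = 2
x_3 = 1.8750, f(x_3) = 6.520819, coefficient = 4
x_4 = 2.3333, f(x_4) = 10.312259, coefficient = 2
x_5 = 2.7917, f(x_5) = 16.308177, coefficient = 4
x_6 = 3.2500, f(x_6) = 25.790340, coefficient = 1

I ≈ (0.458333/3) × 158.055660 = 24.147392
Exact value: 24.141619
Error: 0.005774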